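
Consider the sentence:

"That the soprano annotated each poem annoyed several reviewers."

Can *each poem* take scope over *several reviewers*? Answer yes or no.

*each poem* is embedded in the sentential subject *that the soprano annotated each poem*.
Clausal subjects are scope islands; QR from inside the subject into the matrix is barred.
So *each poem* cannot raise to a position above *several reviewers*.

No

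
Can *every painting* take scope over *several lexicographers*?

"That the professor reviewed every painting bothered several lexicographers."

No

Structurally, *every painting* is inside the sentential subject *that the professor reviewed every painting*.
The Sentential Subject Constraint rules out raising the quantifier out of the that-clause subject.
*every painting* > *several lexicographers* would require crossing that boundary, which is illicit.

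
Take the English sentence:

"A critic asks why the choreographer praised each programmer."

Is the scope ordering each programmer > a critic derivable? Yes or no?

*each programmer* occurs within the embedded question *why the choreographer praised each programmer*.
An indirect question is a wh-island; the filled [Spec,CP] blocks QR across the CP edge.
So *each programmer* cannot raise to a position above *a critic*.

No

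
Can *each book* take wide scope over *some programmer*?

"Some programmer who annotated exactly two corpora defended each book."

The relative clause *who annotated exactly two corpora* modifies *some programmer*, but *each book* is not inside that relative clause — it is an argument of the matrix verb.
QR within a single clause is free, so the lower quantifier may take scope over the higher one.

Yes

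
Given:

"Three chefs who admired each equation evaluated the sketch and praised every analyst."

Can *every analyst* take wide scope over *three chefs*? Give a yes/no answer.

No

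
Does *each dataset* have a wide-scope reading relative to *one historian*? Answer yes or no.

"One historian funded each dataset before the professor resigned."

Yes

Although there is an adjunct clause, *each dataset* is in the main clause, not inside the adjunct.
QR within a single clause is free, so the lower quantifier may take scope over the higher one.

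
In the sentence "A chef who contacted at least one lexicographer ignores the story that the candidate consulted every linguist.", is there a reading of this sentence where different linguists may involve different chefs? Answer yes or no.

No

That reading corresponds to *every linguist* > *a chef*.
*every linguist* sits inside the complex NP *the story that the candidate consulted every linguist*.
Since the clause is the complement of a nominal head, the CNPC blocks scope extraction.
The inverse ordering *every linguist* > *a chef* is therefore underivable.
(Only the surface reading survives: one fixed chef with respect to all the relevant linguists.)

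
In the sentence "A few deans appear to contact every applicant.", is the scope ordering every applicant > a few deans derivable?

*every applicant* is inside a raising infinitive, which is transparent to QR (no CP barrier), so it behaves as a matrix argument.
With no island boundary between them, the object can take inverse scope over the subject via ordinary QR within the clause.

Yes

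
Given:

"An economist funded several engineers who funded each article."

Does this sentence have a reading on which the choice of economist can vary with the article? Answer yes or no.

The described interpretation is the *each article* > *an economist* scoping.
*each article* occurs within the relative clause *who funded each article* modifying *several engineers*.
A relative clause is a scope island — quantifier raising cannot cross its boundary.
So *each article* cannot raise to a position above *an economist*.

No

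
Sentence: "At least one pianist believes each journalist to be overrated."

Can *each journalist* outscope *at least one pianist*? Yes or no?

Yes

*each journalist* is an ECM subject; ECM complements are not islands, and the embedded quantifier may take matrix scope.
Clause-internal QR can adjoin the lower DP above the subject, yielding the inverse reading.
The sentence is scopally ambiguous between *at least one pianist* > *each journalist* and *each journalist* > *at least one pianist*.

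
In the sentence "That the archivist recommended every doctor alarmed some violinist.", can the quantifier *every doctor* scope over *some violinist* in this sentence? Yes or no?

The target quantifier *every doctor* is part of the sentential subject *that the archivist recommended every doctor*.
Clausal subjects are scope islands; QR from inside the subject into the matrix is barred.
*every doctor* > *some violinist* would require crossing that boundary, which is illicit.

No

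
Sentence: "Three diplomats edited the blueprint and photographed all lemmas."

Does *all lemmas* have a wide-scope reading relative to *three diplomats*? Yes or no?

The target quantifier *all lemmas* is part of one conjunct of the coordinate structure (*photographed all lemmas*).
A quantifier cannot raise out of one conjunct of a coordination across the whole coordinate structure — the CSC applies to QR.
The inverse ordering *all lemmas* > *three diplomats* is therefore underivable.

No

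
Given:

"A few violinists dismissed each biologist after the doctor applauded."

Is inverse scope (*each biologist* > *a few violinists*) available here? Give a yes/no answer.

Neither queried DP is inside the adjunct, so the adjunct-island constraint does not apply.
Clause-internal QR can adjoin the lower DP above the subject, yielding the inverse reading.
The sentence is scopally ambiguous between *a few violinists* > *each biologist* and *each biologist* > *a few violinists*.

Yes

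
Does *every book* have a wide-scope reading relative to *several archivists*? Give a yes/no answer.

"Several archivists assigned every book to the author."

Yes

Both DPs are arguments of the same predicate; there is no clause or island boundary between them.
With no island boundary between them, the object can take inverse scope over the subject via ordinary QR within the clause.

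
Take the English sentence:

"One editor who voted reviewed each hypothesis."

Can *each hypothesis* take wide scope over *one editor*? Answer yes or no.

The relative clause *who voted* modifies *one editor*, but *each hypothesis* is not inside that relative clause — it is an argument of the matrix verb.
Since no island is crossed, the inverse ordering is licensed alongside surface scope.

Yes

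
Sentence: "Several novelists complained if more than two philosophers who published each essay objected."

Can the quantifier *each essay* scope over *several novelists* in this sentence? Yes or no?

No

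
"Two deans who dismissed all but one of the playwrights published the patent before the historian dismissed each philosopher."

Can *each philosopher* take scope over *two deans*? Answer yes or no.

No

*each philosopher* occurs within the adjunct clause *before the historian dismissed each philosopher*.
Scope out of an adjunct clause is unavailable: QR respects the adjunct-island constraint.
*each philosopher* is confined to the island and cannot take scope over *two deans*.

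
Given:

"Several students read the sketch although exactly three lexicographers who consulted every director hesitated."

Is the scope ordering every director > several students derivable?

No

The target quantifier *every director* is part of the relative clause *who consulted every director*, which is itself inside the adjunct *although exactly three lexicographers who consulted every director hesitated*.
Nested islands: the RC island is itself inside an adjunct island, so wide scope is doubly excluded.
Hence only narrow scope for *every director* (under *several students*) survives.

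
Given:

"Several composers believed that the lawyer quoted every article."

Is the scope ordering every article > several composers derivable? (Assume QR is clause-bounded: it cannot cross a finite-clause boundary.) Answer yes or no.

No

*every article* is embedded in the finite complement clause *that the lawyer quoted every article*.
With QR restricted to its own tensed clause, the embedded quantifier cannot reach a matrix scope position.
The inverse ordering *every article* > *several composers* is therefore underivable.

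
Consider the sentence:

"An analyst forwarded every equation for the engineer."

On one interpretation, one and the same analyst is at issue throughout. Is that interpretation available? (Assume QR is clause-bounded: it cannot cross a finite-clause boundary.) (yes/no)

Yes

This is the *an analyst* > *every equation* reading.
Surface scope (*an analyst* > *every equation*) is always derivable; islands only block QR, not in-situ interpretation.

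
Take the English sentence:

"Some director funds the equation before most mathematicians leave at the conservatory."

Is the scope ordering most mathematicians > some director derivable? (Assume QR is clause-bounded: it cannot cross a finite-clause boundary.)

The DP *most mathematicians* is contained in the adjunct clause *before most mathematicians leave at the conservatory*.
The adjunct-island constraint bars QR out of an adverbial clause.
*most mathematicians* > *some director* would require crossing that boundary, which is illicit.

No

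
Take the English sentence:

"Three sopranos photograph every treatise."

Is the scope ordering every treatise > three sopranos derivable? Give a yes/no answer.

Yes

*every treatise* and *three sopranos* are in the same minimal clause.
Clause-internal QR can adjoin the lower DP above the subject, yielding the inverse reading.
So *every treatise* > *three sopranos* is among the available readings.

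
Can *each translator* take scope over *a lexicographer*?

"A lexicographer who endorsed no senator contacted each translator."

Yes

The RC *who endorsed no senator* is an island, but *each translator* is not inside it — it is the matrix object, a clausemate of *a lexicographer*.
QR within a single clause is free, so the lower quantifier may take scope over the higher one.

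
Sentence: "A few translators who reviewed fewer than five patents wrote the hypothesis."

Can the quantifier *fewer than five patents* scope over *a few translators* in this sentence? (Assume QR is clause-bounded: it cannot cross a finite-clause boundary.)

The DP *fewer than five patents* is contained in the relative clause *who reviewed fewer than five patents*.
Relative clauses block scope extraction: QR cannot target a position outside the modified NP.
So *fewer than five patents* cannot raise to a position above *a few translators*.

No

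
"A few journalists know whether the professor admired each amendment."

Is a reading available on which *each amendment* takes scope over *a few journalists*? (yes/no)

The target quantifier *each amendment* is part of the embedded question *whether the professor admired each amendment*.
Embedded questions are wh-islands: a quantifier inside an indirect question cannot QR into the matrix clause.
*each amendment* > *a few journalists* would require crossing that boundary, which is illicit.

No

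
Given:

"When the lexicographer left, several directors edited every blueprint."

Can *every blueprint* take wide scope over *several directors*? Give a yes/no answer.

Although there is an adjunct clause, *every blueprint* is in the main clause, not inside the adjunct.
No island intervenes, so both surface and inverse scope are derivable.
The sentence is scopally ambiguous between *several directors* > *every blueprint* and *every blueprint* > *several directors*.

Yes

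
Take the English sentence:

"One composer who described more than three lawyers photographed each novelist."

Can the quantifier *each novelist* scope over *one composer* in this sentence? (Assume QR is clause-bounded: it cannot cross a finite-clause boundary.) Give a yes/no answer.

Yes

*each novelist* is a matrix argument; only *one composer* is modified by the relative clause *who described more than three lawyers*, so the RC island is irrelevant to the target quantifier.
Since no island is crossed, the inverse ordering is licensed alongside surface scope.
The sentence is scopally ambiguous between *one composer* > *each novelist* and *each novelist* > *one composer*.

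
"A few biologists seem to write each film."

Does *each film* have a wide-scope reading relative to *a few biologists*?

*each film* is inside a raising infinitive, which is transparent to QR (no CP barrier), so it behaves as a matrix argument.
QR within a single clause is free, so the lower quantifier may take scope over the higher one.

Yes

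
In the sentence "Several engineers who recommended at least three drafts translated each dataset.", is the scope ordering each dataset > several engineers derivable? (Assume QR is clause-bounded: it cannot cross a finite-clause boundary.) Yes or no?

Yes

*each dataset* sits in the matrix clause, not in the relative clause on *several engineers*.
Clause-internal QR can adjoin the lower DP above the subject, yielding the inverse reading.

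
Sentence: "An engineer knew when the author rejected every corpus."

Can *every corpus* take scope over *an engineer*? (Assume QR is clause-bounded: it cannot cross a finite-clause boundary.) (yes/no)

The target quantifier *every corpus* is part of the embedded question *when the author rejected every corpus*.
The wh-island constraint blocks QR out of an embedded interrogative.
The inverse ordering *every corpus* > *an engineer* is therefore underivable.

No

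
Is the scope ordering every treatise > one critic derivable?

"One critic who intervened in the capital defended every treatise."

Yes

*every treatise* is a matrix argument; only *one critic* is modified by the relative clause *who intervened in the capital*, so the RC island is irrelevant to the target quantifier.
QR within a single clause is free, so the lower quantifier may take scope over the higher one.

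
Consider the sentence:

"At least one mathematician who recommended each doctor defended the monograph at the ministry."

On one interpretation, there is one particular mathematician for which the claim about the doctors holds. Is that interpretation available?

Yes

This is the *at least one mathematician* > *each doctor* reading.
Nothing needs to raise for *at least one mathematician* > *each doctor*, so no island constraint is at stake.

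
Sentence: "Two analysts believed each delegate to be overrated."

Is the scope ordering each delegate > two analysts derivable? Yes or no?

Yes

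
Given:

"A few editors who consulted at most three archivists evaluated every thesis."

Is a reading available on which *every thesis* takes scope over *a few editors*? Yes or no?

The relative clause *who consulted at most three archivists* modifies *a few editors*, but *every thesis* is not inside that relative clause — it is an argument of the matrix verb.
With no island boundary between them, the object can take inverse scope over the subject via ordinary QR within the clause.

Yes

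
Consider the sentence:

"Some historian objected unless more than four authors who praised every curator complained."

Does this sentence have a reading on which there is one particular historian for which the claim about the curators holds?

This is the *some historian* > *every curator* reading.
That is the surface-scope ordering, which is always one of the available readings — island constraints only ever restrict inverse scope.

Yes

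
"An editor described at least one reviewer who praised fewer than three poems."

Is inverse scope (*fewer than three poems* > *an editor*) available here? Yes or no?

No

*fewer than three poems* occurs within the relative clause *who praised fewer than three poems* modifying *at least one reviewer*.
Relative clauses block scope extraction: QR cannot target a position outside the modified NP.
*fewer than three poems* > *an editor* would require crossing that boundary, which is illicit.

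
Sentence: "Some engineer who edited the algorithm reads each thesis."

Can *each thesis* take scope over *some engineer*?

Yes

*each thesis* is a matrix argument; only *some engineer* is modified by the relative clause *who edited the algorithm*, so the RC island is irrelevant to the target quantifier.
No island intervenes, so both surface and inverse scope are derivable.
The sentence is scopally ambiguous between *some engineer* > *each thesis* and *each thesis* > *some engineer*.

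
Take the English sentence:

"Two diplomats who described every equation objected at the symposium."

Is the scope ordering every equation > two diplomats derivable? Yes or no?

*every equation* sits inside the relative clause *who described every equation*.
QR out of a relative clause is ruled out by the relative-clause island constraint.
So *every equation* cannot raise high enough to outscope *two diplomats*; only the surface ordering *two diplomats* > *every equation* is available.

No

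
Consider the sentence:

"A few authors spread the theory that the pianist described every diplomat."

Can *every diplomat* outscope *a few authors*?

*every diplomat* sits inside the complex NP *the theory that the pianist described every diplomat*.
The complex NP is opaque for QR — the quantifier is frozen inside the noun's complement.
The inverse ordering *every diplomat* > *a few authors* is therefore underivable.

No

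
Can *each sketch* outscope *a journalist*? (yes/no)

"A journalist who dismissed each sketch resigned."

*each sketch* occurs within the relative clause *who dismissed each sketch*.
Relative clauses are scope islands: a quantifier cannot QR out of a relative clause to take scope in the matrix clause.
*each sketch* is confined to the island and cannot take scope over *a journalist*.

No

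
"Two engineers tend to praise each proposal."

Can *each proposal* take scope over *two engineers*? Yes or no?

Yes

Infinitival complements of raising predicates do not block QR; *each proposal* and *two engineers* are effectively clausemates.
No island intervenes, so both surface and inverse scope are derivable.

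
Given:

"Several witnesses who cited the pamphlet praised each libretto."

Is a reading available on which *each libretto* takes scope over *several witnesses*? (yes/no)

The RC *who cited the pamphlet* is an island, but *each libretto* is not inside it — it is the matrix object, a clausemate of *several witnesses*.
Since no island is crossed, the inverse ordering is licensed alongside surface scope.

Yes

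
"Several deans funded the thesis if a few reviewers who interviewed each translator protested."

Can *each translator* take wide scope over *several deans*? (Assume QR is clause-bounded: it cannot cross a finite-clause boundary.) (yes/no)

No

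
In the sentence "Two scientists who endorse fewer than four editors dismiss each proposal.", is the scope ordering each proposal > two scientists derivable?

The relative clause *who endorse fewer than four editors* modifies *two scientists*, but *each proposal* is not inside that relative clause — it is an argument of the matrix verb.
No island intervenes, so both surface and inverse scope are derivable.

Yes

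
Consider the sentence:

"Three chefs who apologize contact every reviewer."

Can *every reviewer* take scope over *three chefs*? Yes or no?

Although the sentence contains a relative clause (*who apologize*), *every reviewer* is outside it, in the matrix VP.
With no island boundary between them, the object can take inverse scope over the subject via ordinary QR within the clause.

Yes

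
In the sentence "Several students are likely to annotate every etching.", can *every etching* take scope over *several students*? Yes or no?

Yes

Raising constructions are monoclausal for scope purposes; *every etching* is not separated from *several students* by any island.
Ordinary QR to a clause-peripheral position gives the wide-scope LF for the lower DP.
So *every etching* > *several students* is among the available readings.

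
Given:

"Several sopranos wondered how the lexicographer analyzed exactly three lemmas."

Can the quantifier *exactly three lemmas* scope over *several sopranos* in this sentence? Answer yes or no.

No

Structurally, *exactly three lemmas* is inside the embedded question *how the lexicographer analyzed exactly three lemmas*.
The wh-island constraint blocks QR out of an embedded interrogative.
There is no licit LF on which *exactly three lemmas* c-commands *several sopranos*.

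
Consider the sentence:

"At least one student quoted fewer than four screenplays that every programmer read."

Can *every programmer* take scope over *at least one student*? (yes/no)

Structurally, *every programmer* is inside the relative clause *that every programmer read* modifying *fewer than four screenplays*.
Quantifiers inside a relative clause are trapped there; the RC boundary blocks QR.
*every programmer* > *at least one student* would require crossing that boundary, which is illicit.
(Only the surface reading survives: one fixed student with respect to all the relevant programmers.)

No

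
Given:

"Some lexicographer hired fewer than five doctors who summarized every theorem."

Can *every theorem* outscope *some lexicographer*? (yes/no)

No

*every theorem* occurs within the relative clause *who summarized every theorem* modifying *fewer than five doctors*.
QR out of a relative clause is ruled out by the relative-clause island constraint.
*every theorem* > *some lexicographer* would require crossing that boundary, which is illicit.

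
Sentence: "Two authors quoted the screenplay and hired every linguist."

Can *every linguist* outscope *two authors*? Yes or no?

Structurally, *every linguist* is inside one conjunct of the coordinate structure (*hired every linguist*).
A quantifier cannot raise out of one conjunct of a coordination across the whole coordinate structure — the CSC applies to QR.
*every linguist* is confined to the island and cannot take scope over *two authors*.

No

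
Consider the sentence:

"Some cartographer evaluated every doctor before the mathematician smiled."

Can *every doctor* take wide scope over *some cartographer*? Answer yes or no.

Although there is an adjunct clause, *every doctor* is in the main clause, not inside the adjunct.
No island intervenes, so both surface and inverse scope are derivable.
Both orderings are possible: *some cartographer* > *every doctor* and *every doctor* > *some cartographer*.

Yes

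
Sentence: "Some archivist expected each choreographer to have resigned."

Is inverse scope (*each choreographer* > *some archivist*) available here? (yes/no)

Yes

This is an ECM construction: *each choreographer* is the infinitival subject, Case-marked by the matrix verb, and the infinitive is transparent for QR.
With no island boundary between them, the object can take inverse scope over the subject via ordinary QR within the clause.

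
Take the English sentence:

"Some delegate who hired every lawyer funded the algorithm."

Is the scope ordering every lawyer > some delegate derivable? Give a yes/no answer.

The target quantifier *every lawyer* is part of the relative clause *who hired every lawyer*.
A relative clause is a scope island — quantifier raising cannot cross its boundary.
So *every lawyer* cannot raise to a position above *some delegate*.
(Only the surface reading survives: one fixed delegate with respect to all the relevant lawyers.)

No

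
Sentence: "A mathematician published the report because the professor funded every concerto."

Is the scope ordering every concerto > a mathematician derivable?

No

The DP *every concerto* is contained in the adjunct clause *because the professor funded every concerto*.
The adjunct-island constraint bars QR out of an adverbial clause.
*every concerto* > *a mathematician* would require crossing that boundary, which is illicit.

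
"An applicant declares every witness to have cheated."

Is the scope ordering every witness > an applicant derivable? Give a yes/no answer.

Yes

*every witness* is the subject of an ECM infinitive — the infinitival complement of an ECM verb is not a scope island, so *every witness* can raise into the matrix clause.
QR within a single clause is free, so the lower quantifier may take scope over the higher one.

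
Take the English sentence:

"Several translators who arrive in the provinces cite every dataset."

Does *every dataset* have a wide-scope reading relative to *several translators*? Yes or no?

*every dataset* sits in the matrix clause, not in the relative clause on *several translators*.
Since no island is crossed, the inverse ordering is licensed alongside surface scope.
The sentence is scopally ambiguous between *several translators* > *every dataset* and *every dataset* > *several translators*.

Yes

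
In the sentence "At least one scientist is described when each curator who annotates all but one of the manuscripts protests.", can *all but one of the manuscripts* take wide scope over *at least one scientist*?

No

Structurally, *all but one of the manuscripts* is inside the relative clause *who annotates all but one of the manuscripts*, which is itself inside the adjunct *when each curator who annotates all but one of the manuscripts protests*.
Both the relative clause and the enclosing adjunct are scope islands; QR cannot cross either.
So *all but one of the manuscripts* cannot raise to a position above *at least one scientist*.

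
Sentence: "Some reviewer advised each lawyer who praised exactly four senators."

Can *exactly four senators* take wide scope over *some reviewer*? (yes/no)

The target quantifier *exactly four senators* is part of the relative clause *who praised exactly four senators* modifying *each lawyer*.
QR out of a relative clause is ruled out by the relative-clause island constraint.
So *exactly four senators* cannot raise high enough to outscope *some reviewer*; only the surface ordering *some reviewer* > *exactly four senators* is available.

No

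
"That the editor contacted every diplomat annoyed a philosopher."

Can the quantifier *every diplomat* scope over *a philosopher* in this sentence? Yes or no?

No

The target quantifier *every diplomat* is part of the sentential subject *that the editor contacted every diplomat*.
The Sentential Subject Constraint rules out raising the quantifier out of the that-clause subject.
*every diplomat* is confined to the island and cannot take scope over *a philosopher*.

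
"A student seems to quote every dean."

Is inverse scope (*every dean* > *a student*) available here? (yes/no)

Yes

Raising constructions are monoclausal for scope purposes; *every dean* is not separated from *a student* by any island.
Since no island is crossed, the inverse ordering is licensed alongside surface scope.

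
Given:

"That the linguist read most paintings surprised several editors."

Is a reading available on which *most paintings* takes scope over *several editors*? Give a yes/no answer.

*most paintings* is embedded in the sentential subject *that the linguist read most paintings*.
The subject-island constraint blocks QR out of a clausal subject.
*most paintings* is confined to the island and cannot take scope over *several editors*.

No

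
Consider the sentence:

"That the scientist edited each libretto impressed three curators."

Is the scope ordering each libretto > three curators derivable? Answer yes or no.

*each libretto* is embedded in the sentential subject *that the scientist edited each libretto*.
The Sentential Subject Constraint rules out raising the quantifier out of the that-clause subject.
There is no licit LF on which *each libretto* c-commands *three curators*.

No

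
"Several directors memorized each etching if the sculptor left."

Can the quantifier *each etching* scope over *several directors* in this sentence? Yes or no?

Yes

The adjunct island is irrelevant here — *each etching* and *several directors* are both in the matrix clause.
QR within a single clause is free, so the lower quantifier may take scope over the higher one.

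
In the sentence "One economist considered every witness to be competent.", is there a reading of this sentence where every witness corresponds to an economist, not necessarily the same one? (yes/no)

Yes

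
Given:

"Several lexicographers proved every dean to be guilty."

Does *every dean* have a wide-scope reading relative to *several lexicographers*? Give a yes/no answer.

Yes

ECM infinitives lack a CP barrier, so *every dean* can QR over the matrix subject *several lexicographers*.
No island intervenes, so both surface and inverse scope are derivable.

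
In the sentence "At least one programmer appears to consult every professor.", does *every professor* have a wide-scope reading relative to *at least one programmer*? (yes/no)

*every professor* is inside a raising infinitive, which is transparent to QR (no CP barrier), so it behaves as a matrix argument.
No island intervenes, so both surface and inverse scope are derivable.

Yes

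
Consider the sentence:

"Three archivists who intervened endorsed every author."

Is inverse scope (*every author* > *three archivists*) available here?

*every author* sits in the matrix clause, not in the relative clause on *three archivists*.
Since no island is crossed, the inverse ordering is licensed alongside surface scope.

Yes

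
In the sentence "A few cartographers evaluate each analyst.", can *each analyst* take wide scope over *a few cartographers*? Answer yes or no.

Yes

*a few cartographers* and *each analyst* are co-arguments of the matrix verb, with nothing but a clause-internal boundary between them.
With no island boundary between them, the object can take inverse scope over the subject via ordinary QR within the clause.
The sentence is scopally ambiguous between *a few cartographers* > *each analyst* and *each analyst* > *a few cartographers*.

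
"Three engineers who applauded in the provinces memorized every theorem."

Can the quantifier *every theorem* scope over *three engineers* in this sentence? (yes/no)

The relative clause *who applauded in the provinces* modifies *three engineers*, but *every theorem* is not inside that relative clause — it is an argument of the matrix verb.
Clause-internal QR can adjoin the lower DP above the subject, yielding the inverse reading.

Yes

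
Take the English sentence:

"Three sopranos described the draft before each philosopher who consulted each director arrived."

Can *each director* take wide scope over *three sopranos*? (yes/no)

No

*each director* is embedded in the relative clause *who consulted each director*, which is itself inside the adjunct *before each philosopher who consulted each director arrived*.
Two island boundaries intervene — the relative clause and the adjunct. Either alone would block QR.
So *each director* cannot raise high enough to outscope *three sopranos*; only the surface ordering *three sopranos* > *each director* is available.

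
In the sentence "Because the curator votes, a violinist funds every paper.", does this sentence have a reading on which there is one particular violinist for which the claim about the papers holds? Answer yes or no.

Yes

That reading corresponds to *a violinist* > *every paper*.
Nothing needs to raise for *a violinist* > *every paper*, so no island constraint is at stake.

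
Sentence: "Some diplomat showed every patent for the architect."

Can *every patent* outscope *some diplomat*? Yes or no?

Yes

*every patent* and *some diplomat* are in the same minimal clause.
Since no island is crossed, the inverse ordering is licensed alongside surface scope.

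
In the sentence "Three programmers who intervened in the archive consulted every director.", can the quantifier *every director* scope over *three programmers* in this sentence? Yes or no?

Yes

The RC *who intervened in the archive* is an island, but *every director* is not inside it — it is the matrix object, a clausemate of *three programmers*.
Nothing blocks QR of the lower DP to a position above the higher one, so inverse scope is available.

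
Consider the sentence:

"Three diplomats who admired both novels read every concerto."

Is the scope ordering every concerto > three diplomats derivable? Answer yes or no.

Yes

*every concerto* is a matrix argument; only *three diplomats* is modified by the relative clause *who admired both novels*, so the RC island is irrelevant to the target quantifier.
With no island boundary between them, the object can take inverse scope over the subject via ordinary QR within the clause.
The sentence is scopally ambiguous between *three diplomats* > *every concerto* and *every concerto* > *three diplomats*.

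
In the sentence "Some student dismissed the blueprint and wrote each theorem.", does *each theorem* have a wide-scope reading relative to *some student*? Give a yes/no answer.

*each theorem* occurs within one conjunct of the coordinate structure (*wrote each theorem*).
Coordinate structures are islands for non-across-the-board movement, QR included.
So *each theorem* cannot raise to a position above *some student*.

No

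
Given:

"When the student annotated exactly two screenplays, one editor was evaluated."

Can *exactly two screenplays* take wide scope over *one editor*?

No

*exactly two screenplays* sits inside the adjunct clause *when the student annotated exactly two screenplays*.
Adverbial clauses are not L-marked, so they are barriers for QR — the quantifier cannot escape the adjunct.
So the wide-scope reading for *exactly two screenplays* is blocked.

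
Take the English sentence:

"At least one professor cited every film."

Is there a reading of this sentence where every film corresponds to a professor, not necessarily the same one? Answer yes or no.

Yes

This is the *every film* > *at least one professor* reading.
Both DPs are arguments of the same predicate; there is no clause or island boundary between them.
Clause-internal QR can adjoin the lower DP above the subject, yielding the inverse reading.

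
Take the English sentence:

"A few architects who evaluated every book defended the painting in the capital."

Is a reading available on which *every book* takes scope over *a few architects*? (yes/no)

No

Structurally, *every book* is inside the relative clause *who evaluated every book*.
QR out of a relative clause is ruled out by the relative-clause island constraint.
There is no licit LF on which *every book* c-commands *a few architects*.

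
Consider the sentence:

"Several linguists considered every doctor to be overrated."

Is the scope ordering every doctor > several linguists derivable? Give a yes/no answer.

Yes

*every doctor* is an ECM subject; ECM complements are not islands, and the embedded quantifier may take matrix scope.
With no island boundary between them, the object can take inverse scope over the subject via ordinary QR within the clause.
The sentence is scopally ambiguous between *several linguists* > *every doctor* and *every doctor* > *several linguists*.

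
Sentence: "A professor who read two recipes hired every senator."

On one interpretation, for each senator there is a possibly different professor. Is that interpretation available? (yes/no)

Yes

That reading corresponds to *every senator* > *a professor*.
*every senator* is a matrix argument; only *a professor* is modified by the relative clause *who read two recipes*, so the RC island is irrelevant to the target quantifier.
Ordinary QR to a clause-peripheral position gives the wide-scope LF for the lower DP.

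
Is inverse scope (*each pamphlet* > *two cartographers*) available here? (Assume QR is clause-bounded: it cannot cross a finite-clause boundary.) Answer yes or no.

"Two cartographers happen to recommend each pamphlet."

Yes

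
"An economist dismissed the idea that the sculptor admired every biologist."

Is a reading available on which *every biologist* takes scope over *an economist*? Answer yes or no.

*every biologist* sits inside the complex NP *the idea that the sculptor admired every biologist*.
The Complex NP Constraint bars QR out of the complement clause of a noun.
There is no licit LF on which *every biologist* c-commands *an economist*.

No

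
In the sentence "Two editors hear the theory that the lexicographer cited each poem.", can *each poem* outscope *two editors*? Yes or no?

*each poem* is embedded in the complex NP *the theory that the lexicographer cited each poem*.
Noun-complement clauses are scope islands (the Complex NP Constraint): a quantifier inside one cannot scope into the matrix.
The inverse ordering *each poem* > *two editors* is therefore underivable.

No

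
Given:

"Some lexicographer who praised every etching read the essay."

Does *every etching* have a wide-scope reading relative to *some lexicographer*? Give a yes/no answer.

No

*every etching* occurs within the relative clause *who praised every etching*.
Relative clauses block scope extraction: QR cannot target a position outside the modified NP.
So *every etching* cannot raise high enough to outscope *some lexicographer*; only the surface ordering *some lexicographer* > *every etching* is available.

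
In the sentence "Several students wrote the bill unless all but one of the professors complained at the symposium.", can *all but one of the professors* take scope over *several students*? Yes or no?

No

The target quantifier *all but one of the professors* is part of the adjunct clause *unless all but one of the professors complained at the symposium*.
Since the clause is an adjunct (not a complement), the Adjunct Condition blocks QR across its edge.
So *all but one of the professors* cannot raise high enough to outscope *several students*; only the surface ordering *several students* > *all but one of the professors* is available.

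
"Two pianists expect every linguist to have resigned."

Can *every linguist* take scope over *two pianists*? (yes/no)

Yes

*every linguist* is the subject of an ECM infinitive — the infinitival complement of an ECM verb is not a scope island, so *every linguist* can raise into the matrix clause.
Since no island is crossed, the inverse ordering is licensed alongside surface scope.
Both orderings are possible: *two pianists* > *every linguist* and *every linguist* > *two pianists*.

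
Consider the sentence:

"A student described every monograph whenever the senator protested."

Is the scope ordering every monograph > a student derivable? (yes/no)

Yes

Neither queried DP is inside the adjunct, so the adjunct-island constraint does not apply.
Nothing blocks QR of the lower DP to a position above the higher one, so inverse scope is available.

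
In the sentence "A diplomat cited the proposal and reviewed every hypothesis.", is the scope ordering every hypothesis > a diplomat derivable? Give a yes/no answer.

No

The DP *every hypothesis* is contained in one conjunct of the coordinate structure (*reviewed every hypothesis*).
QR out of a conjunct would have to apply non-ATB, which the CSC forbids.
Hence only narrow scope for *every hypothesis* (under *a diplomat*) survives.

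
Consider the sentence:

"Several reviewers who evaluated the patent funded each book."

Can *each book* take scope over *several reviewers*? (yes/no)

Yes

The relative clause *who evaluated the patent* modifies *several reviewers*, but *each book* is not inside that relative clause — it is an argument of the matrix verb.
No island intervenes, so both surface and inverse scope are derivable.
The sentence is scopally ambiguous between *several reviewers* > *each book* and *each book* > *several reviewers*.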